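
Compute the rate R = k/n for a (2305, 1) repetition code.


Rate = k/n = 1/2305

1/2305


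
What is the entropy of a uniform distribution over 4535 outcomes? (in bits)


H = log2(n) = log2(4535) = 12.1469

12.1469 bits


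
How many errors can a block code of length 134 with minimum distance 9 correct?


Correction capability = floor((d-1)/2) = floor((9-1)/2) = 4

4 errors


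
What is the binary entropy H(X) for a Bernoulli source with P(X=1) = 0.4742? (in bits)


H = -p*log2(p) - (1-p)*log2(1-p). -0.4742*log2(0.4742) = 0.510444; -0.5258*log2(0.5258) = 0.487634. H = 0.510444 + 0.487634 = 0.9981

0.9981 bits


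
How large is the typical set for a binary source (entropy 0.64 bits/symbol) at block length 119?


log2|A_typical| = nH = 119 * 0.64 = 76.16, so |A_typical| ~ 2^76.16 = 8.442e+22

8.442e+22


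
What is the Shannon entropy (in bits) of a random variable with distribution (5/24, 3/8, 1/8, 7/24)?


H = -sum(p_i * log2(p_i)). Terms: -(5/24)*log2(5/24) = 0.471466; -(3/8)*log2(3/8) = 0.530639; -(1/8)*log2(1/8) = 0.375000; -(7/24)*log2(7/24) = 0.518469. H = 0.471466 + 0.530639 + 0.375000 + 0.518469 = 1.8956

1.8956 bits


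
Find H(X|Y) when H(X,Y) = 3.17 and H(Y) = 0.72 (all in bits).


H(X|Y) = H(X,Y) - H(Y) = 3.17 - 0.72 = 2.45

2.45 bits


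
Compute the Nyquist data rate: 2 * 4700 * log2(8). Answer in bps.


Rate = 2 * B * log2(M) = 2 * 4700 * 3.0 = 28200.0

28200.0 bps


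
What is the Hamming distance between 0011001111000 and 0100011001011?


Count differing positions: . ^ ^ ^ . ^ . ^ ^ . . ^ ^ = 8 differences

8


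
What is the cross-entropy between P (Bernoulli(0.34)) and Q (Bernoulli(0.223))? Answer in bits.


H(P,Q) = -p*log2(q) - (1-p)*log2(1-q). -0.34*log2(0.223) = 0.736061; -0.66*log2(0.777) = 0.240249. H(P,Q) = 0.736061 + 0.240249 = 0.9763

0.9763 bits


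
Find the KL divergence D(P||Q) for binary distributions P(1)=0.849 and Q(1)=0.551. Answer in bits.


KL = p*log2(p/q) + (1-p)*log2((1-p)/(1-q)) = 0.849*log2(0.849/0.551) + 0.151*log2(0.151/0.449) = 0.2921

0.2921 bits


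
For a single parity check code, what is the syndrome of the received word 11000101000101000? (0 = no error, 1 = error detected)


Syndrome = XOR of all bits = 1 XOR 1 XOR 0 XOR 0 XOR 0 XOR 1 XOR 0 XOR 1 XOR 0 XOR 0 XOR 0 XOR 1 XOR 0 XOR 1 XOR 0 XOR 0 XOR 0 = 0

0


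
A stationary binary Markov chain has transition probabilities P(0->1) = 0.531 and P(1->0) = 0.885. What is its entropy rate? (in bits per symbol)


Stationary distribution: pi_0 = p10/(p01+p10) = 0.625, pi_1 = 0.375. Entropy rate H' = pi_0*H(p01) + pi_1*H(p10) = 0.625*0.9972 + 0.375*0.5148 = 0.8163

0.8163 bits/symbol


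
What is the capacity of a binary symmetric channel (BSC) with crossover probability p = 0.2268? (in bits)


H(p) = -p*log2(p) - (1-p)*log2(1-p) = -0.2268*log2(0.2268) - 0.7732*log2(0.7732) = 0.485467 + 0.286924 = 0.7724. C = 1 - H(p) = 1 - 0.7724 = 0.2276

0.2276 bits


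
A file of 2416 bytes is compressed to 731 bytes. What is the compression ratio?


Ratio = original / compressed = 2416 / 731 = 3.3051

3.3051


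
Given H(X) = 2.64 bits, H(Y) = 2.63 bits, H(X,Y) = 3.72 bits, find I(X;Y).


I(X;Y) = H(X) + H(Y) - H(X,Y) = 2.64 + 2.63 - 3.72 = 1.55

1.55 bits


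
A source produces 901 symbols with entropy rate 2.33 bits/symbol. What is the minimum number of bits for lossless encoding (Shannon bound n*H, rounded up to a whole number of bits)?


Minimum bits >= n * H = 901 * 2.33 = 2099.33, rounded up to a whole number of bits = 2100

2100 bits


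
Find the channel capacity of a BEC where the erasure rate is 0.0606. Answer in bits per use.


C = 1 - epsilon = 1 - 0.0606 = 0.9394

0.9394 bits


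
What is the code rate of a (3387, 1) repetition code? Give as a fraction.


Rate = k/n = 1/3387

1/3387


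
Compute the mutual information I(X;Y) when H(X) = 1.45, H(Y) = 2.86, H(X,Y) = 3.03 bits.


I(X;Y) = H(X) + H(Y) - H(X,Y) = 1.45 + 2.86 - 3.03 = 1.28

1.28 bits


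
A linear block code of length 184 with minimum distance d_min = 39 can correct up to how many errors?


Correction capability = floor((d-1)/2) = floor((39-1)/2) = 19

19 errors


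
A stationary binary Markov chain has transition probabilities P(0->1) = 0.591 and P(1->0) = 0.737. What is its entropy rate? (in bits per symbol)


Stationary distribution: pi_0 = p10/(p01+p10) = 0.555, pi_1 = 0.445. Entropy rate H' = pi_0*H(p01) + pi_1*H(p10) = 0.555*0.976 + 0.445*0.8312 = 0.9116

0.9116 bits/symbol


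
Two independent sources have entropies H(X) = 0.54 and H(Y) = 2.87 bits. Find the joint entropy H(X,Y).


For independent variables, H(X,Y) = H(X) + H(Y) = 0.54 + 2.87 = 3.41

3.41 bits


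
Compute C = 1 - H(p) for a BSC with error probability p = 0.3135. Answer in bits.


H(p) = -p*log2(p) - (1-p)*log2(1-p) = -0.3135*log2(0.3135) - 0.6865*log2(0.6865) = 0.524631 + 0.372542 = 0.8972. C = 1 - H(p) = 1 - 0.8972 = 0.1028

0.1028 bits


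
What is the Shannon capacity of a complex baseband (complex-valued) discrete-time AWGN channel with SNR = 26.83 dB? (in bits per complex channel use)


SNR_linear = 10^(26.83/10) = 481.9478; C = log2(1 + SNR_linear) = log2(1 + 481.9478) = 8.9157

8.9157 bits/channel use


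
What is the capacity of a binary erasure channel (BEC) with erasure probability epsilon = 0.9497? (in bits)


C = 1 - epsilon = 1 - 0.9497 = 0.0503

0.0503 bits


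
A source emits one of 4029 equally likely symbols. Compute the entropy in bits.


H = log2(n) = log2(4029) = 11.9762

11.9762 bits


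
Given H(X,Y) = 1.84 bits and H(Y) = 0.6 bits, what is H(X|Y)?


H(X|Y) = H(X,Y) - H(Y) = 1.84 - 0.6 = 1.24

1.24 bits


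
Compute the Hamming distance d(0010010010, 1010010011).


Count differing positions: ^ . . . . . . . . ^ = 2 differences

2


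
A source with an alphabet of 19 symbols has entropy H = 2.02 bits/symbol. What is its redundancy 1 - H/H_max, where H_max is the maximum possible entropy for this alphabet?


H_max = log2(K) = log2(19) = 4.2479 bits/symbol. Redundancy = 1 - H/H_max = 1 - 2.02/4.2479 = 1 - 0.4755 = 0.5245

0.5245


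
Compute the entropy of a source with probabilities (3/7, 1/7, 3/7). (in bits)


H = -sum(p_i * log2(p_i)). Terms: -(3/7)*log2(3/7) = 0.523882; -(1/7)*log2(1/7) = 0.401051; -(3/7)*log2(3/7) = 0.523882. H = 0.523882 + 0.401051 + 0.523882 = 1.4488

1.4488 bits


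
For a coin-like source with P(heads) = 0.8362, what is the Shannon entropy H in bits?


H = -p*log2(p) - (1-p)*log2(1-p). -0.8362*log2(0.8362) = 0.215807; -0.1638*log2(0.1638) = 0.427517. H = 0.215807 + 0.427517 = 0.6433

0.6433 bits


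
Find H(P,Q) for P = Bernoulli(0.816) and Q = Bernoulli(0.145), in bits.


H(P,Q) = -p*log2(q) - (1-p)*log2(1-q). -0.816*log2(0.145) = 2.273274; -0.184*log2(0.855) = 0.041585. H(P,Q) = 2.273274 + 0.041585 = 2.3149

2.3149 bits


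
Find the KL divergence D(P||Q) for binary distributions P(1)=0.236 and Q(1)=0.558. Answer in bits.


KL = p*log2(p/q) + (1-p)*log2((1-p)/(1-q)) = 0.236*log2(0.236/0.558) + 0.764*log2(0.764/0.442) = 0.3102

0.3102 bits


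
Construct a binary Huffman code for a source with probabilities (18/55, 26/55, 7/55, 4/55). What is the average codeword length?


Huffman construction (repeatedly merge the two least-probable nodes; each merge adds 1 bit to every symbol beneath it): 4/55 + 7/55 = 1/5; 1/5 + 18/55 = 29/55; 26/55 + 29/55 = 1. Resulting codeword lengths (in the order the probabilities were given): (2, 1, 3, 3). L_avg = sum(p_i * l_i) = 18/55*2 + 26/55*1 + 7/55*3 + 4/55*3 = 19/11 = 1.7273

1.7273 bits


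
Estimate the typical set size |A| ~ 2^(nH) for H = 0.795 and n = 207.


log2|A_typical| = nH = 207 * 0.795 = 164.565, so |A_typical| ~ 2^164.565 = 3.459e+49

3.459e+49


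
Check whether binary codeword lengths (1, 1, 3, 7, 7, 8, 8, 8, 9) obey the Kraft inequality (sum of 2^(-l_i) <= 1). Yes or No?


Kraft sum = sum(2^(-l_i)) = 1.1543, need <= 1. Result: violated (a binary prefix-free code with these lengths cannot exist)

No


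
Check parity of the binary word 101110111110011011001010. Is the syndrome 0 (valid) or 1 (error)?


Syndrome = XOR of all bits = 1 XOR 0 XOR 1 XOR 1 XOR 1 XOR 0 XOR 1 XOR 1 XOR 1 XOR 1 XOR 1 XOR 0 XOR 0 XOR 1 XOR 1 XOR 0 XOR 1 XOR 1 XOR 0 XOR 0 XOR 1 XOR 0 XOR 1 XOR 0 = 1

1


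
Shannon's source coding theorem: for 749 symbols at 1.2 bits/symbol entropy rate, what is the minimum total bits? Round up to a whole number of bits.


Minimum bits >= n * H = 749 * 1.2 = 898.8, rounded up to a whole number of bits = 899

899 bits


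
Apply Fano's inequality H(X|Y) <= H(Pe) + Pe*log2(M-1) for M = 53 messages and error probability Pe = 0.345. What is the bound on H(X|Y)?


H(Pe) = -Pe*log2(Pe) - (1-Pe)*log2(1-Pe) = -0.345*log2(0.345) - 0.655*log2(0.655) = 0.529689 + 0.399834 = 0.9295. Pe*log2(M-1) = 0.345*log2(52) = 1.966652. Bound = H(Pe) + Pe*log2(M-1) = 0.529689 + 0.399834 + 1.966652 = 2.8962

2.8962 bits


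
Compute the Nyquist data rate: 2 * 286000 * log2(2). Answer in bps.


Rate = 2 * B * log2(M) = 2 * 286000 * 1.0 = 572000.0

572000.0 bps


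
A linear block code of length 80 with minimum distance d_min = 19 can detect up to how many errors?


Detection capability = d_min - 1 = 19 - 1 = 18

18 errors


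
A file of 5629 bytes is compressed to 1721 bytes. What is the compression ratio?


Ratio = original / compressed = 5629 / 1721 = 3.2708

3.2708


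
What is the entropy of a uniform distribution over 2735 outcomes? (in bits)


H = log2(n) = log2(2735) = 11.4173

11.4173 bits


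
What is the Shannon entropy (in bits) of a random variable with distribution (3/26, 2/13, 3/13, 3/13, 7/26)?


H = -sum(p_i * log2(p_i)). Terms: -(3/26)*log2(3/26) = 0.359478; -(2/13)*log2(2/13) = 0.415452; -(3/13)*log2(3/13) = 0.488187; -(3/13)*log2(3/13) = 0.488187; -(7/26)*log2(7/26) = 0.509677. H = 0.359478 + 0.415452 + 0.488187 + 0.488187 + 0.509677 = 2.261

2.261 bits


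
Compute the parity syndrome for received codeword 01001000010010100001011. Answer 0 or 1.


Syndrome = XOR of all bits = 0 XOR 1 XOR 0 XOR 0 XOR 1 XOR 0 XOR 0 XOR 0 XOR 0 XOR 1 XOR 0 XOR 0 XOR 1 XOR 0 XOR 1 XOR 0 XOR 0 XOR 0 XOR 0 XOR 1 XOR 0 XOR 1 XOR 1 = 0

0


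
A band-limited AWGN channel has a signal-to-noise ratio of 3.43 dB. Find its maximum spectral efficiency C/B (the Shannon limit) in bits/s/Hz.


SNR_linear = 10^(3.43/10) = 2.2029; C/B = log2(1 + SNR_linear) = log2(1 + 2.2029) = 1.6794

1.6794 bits/s/Hz


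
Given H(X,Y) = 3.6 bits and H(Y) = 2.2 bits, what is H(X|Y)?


H(X|Y) = H(X,Y) - H(Y) = 3.6 - 2.2 = 1.4

1.4 bits


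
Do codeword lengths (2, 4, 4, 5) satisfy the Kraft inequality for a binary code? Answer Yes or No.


Kraft sum = sum(2^(-l_i)) = 0.4062, need <= 1. Result: satisfied (a binary prefix-free code with these lengths exists)

Yes


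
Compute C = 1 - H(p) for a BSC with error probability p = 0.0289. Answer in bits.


H(p) = -p*log2(p) - (1-p)*log2(1-p) = -0.0289*log2(0.0289) - 0.9711*log2(0.9711) = 0.147760 + 0.041086 = 0.1888. C = 1 - H(p) = 1 - 0.1888 = 0.8112

0.8112 bits


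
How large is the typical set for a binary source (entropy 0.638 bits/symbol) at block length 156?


log2|A_typical| = nH = 156 * 0.638 = 99.528, so |A_typical| ~ 2^99.528 = 9.139e+29

9.139e+29


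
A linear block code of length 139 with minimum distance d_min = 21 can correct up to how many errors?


Correction capability = floor((d-1)/2) = floor((21-1)/2) = 10

10 errors


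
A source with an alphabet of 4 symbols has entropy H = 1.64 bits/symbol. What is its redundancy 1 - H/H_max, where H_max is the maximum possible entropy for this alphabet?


H_max = log2(K) = log2(4) = 2.0 bits/symbol. Redundancy = 1 - H/H_max = 1 - 1.64/2.0 = 1 - 0.82 = 0.18

0.18


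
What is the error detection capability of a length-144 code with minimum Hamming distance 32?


Detection capability = d_min - 1 = 32 - 1 = 31

31 errors


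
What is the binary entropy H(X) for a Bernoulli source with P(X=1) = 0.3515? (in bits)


H = -p*log2(p) - (1-p)*log2(1-p). -0.3515*log2(0.3515) = 0.530204; -0.6485*log2(0.6485) = 0.405197. H = 0.530204 + 0.405197 = 0.9354

0.9354 bits


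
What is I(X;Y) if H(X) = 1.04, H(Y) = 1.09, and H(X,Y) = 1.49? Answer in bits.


I(X;Y) = H(X) + H(Y) - H(X,Y) = 1.04 + 1.09 - 1.49 = 0.64

0.64 bits


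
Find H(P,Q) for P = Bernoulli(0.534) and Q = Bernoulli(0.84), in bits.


H(P,Q) = -p*log2(q) - (1-p)*log2(1-q). -0.534*log2(0.84) = 0.134322; -0.466*log2(0.16) = 1.232037. H(P,Q) = 0.134322 + 1.232037 = 1.3664

1.3664 bits


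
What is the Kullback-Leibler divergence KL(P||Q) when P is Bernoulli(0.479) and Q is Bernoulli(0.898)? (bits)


KL = p*log2(p/q) + (1-p)*log2((1-p)/(1-q)) = 0.479*log2(0.479/0.898) + 0.521*log2(0.521/0.102) = 0.7915

0.7915 bits


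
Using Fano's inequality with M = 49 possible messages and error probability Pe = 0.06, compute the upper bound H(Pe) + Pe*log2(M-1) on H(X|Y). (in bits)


H(Pe) = -Pe*log2(Pe) - (1-Pe)*log2(1-Pe) = -0.06*log2(0.06) - 0.94*log2(0.94) = 0.243534 + 0.083911 = 0.3274. Pe*log2(M-1) = 0.06*log2(48) = 0.335098. Bound = H(Pe) + Pe*log2(M-1) = 0.243534 + 0.083911 + 0.335098 = 0.6625

0.6625 bits


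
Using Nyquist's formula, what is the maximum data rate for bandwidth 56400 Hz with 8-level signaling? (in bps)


Rate = 2 * B * log2(M) = 2 * 56400 * 3.0 = 338400.0

338400.0 bps


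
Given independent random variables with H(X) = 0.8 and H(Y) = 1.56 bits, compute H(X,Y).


For independent variables, H(X,Y) = H(X) + H(Y) = 0.8 + 1.56 = 2.36

2.36 bits


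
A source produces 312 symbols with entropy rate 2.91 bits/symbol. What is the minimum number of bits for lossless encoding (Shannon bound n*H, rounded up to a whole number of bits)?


Minimum bits >= n * H = 312 * 2.91 = 907.92, rounded up to a whole number of bits = 908

908 bits


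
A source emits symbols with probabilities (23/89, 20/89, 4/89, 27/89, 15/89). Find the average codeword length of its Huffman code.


Huffman construction (repeatedly merge the two least-probable nodes; each merge adds 1 bit to every symbol beneath it): 4/89 + 15/89 = 19/89; 19/89 + 20/89 = 39/89; 23/89 + 27/89 = 50/89; 39/89 + 50/89 = 1. Resulting codeword lengths (in the order the probabilities were given): (2, 2, 3, 2, 3). L_avg = sum(p_i * l_i) = 23/89*2 + 20/89*2 + 4/89*3 + 27/89*2 + 15/89*3 = 197/89 = 2.2135

2.2135 bits


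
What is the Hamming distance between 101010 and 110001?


Count differing positions: . ^ ^ . ^ ^ = 4 differences

4


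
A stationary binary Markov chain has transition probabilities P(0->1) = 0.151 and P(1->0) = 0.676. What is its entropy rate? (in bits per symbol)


Stationary distribution: pi_0 = p10/(p01+p10) = 0.8174, pi_1 = 0.1826. Entropy rate H' = pi_0*H(p01) + pi_1*H(p10) = 0.8174*0.6123 + 0.1826*0.9087 = 0.6664

0.6664 bits/symbol


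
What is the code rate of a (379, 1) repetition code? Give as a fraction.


Rate = k/n = 1/379

1/379


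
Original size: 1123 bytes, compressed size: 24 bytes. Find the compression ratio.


Ratio = original / compressed = 1123 / 24 = 46.7917

46.7917


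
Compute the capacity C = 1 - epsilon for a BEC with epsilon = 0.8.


C = 1 - epsilon = 1 - 0.8 = 0.2

0.2 bits


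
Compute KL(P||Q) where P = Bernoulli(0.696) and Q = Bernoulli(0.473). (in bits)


KL = p*log2(p/q) + (1-p)*log2((1-p)/(1-q)) = 0.696*log2(0.696/0.473) + 0.304*log2(0.304/0.527) = 0.1465

0.1465 bits


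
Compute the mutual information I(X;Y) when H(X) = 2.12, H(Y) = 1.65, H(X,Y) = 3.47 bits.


I(X;Y) = H(X) + H(Y) - H(X,Y) = 2.12 + 1.65 - 3.47 = 0.3

0.3 bits


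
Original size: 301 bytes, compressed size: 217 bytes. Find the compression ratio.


Ratio = original / compressed = 301 / 217 = 1.3871

1.3871


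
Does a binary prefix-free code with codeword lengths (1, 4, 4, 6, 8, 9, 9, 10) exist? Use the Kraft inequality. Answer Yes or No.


Kraft sum = sum(2^(-l_i)) = 0.6494, need <= 1. Result: satisfied (a binary prefix-free code with these lengths exists)

Yes


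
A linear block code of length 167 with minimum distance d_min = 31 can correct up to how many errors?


Correction capability = floor((d-1)/2) = floor((31-1)/2) = 15

15 errors


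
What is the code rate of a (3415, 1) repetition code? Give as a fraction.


Rate = k/n = 1/3415

1/3415


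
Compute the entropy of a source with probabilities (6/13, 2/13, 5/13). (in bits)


H = -sum(p_i * log2(p_i)). Terms: -(6/13)*log2(6/13) = 0.514836; -(2/13)*log2(2/13) = 0.415452; -(5/13)*log2(5/13) = 0.530197. H = 0.514836 + 0.415452 + 0.530197 = 1.4605

1.4605 bits


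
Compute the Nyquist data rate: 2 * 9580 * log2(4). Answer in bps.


Rate = 2 * B * log2(M) = 2 * 9580 * 2.0 = 38320.0

38320.0 bps


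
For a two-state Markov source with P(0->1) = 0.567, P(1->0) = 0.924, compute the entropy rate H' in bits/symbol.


Stationary distribution: pi_0 = p10/(p01+p10) = 0.6197, pi_1 = 0.3803. Entropy rate H' = pi_0*H(p01) + pi_1*H(p10) = 0.6197*0.987 + 0.3803*0.3879 = 0.7592

0.7592 bits/symbol


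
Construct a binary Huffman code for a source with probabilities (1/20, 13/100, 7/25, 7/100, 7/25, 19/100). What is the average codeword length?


Huffman construction (repeatedly merge the two least-probable nodes; each merge adds 1 bit to every symbol beneath it): 1/20 + 7/100 = 3/25; 3/25 + 13/100 = 1/4; 19/100 + 1/4 = 11/25; 7/25 + 7/25 = 14/25; 11/25 + 14/25 = 1. Resulting codeword lengths (in the order the probabilities were given): (4, 3, 2, 4, 2, 2). L_avg = sum(p_i * l_i) = 1/20*4 + 13/100*3 + 7/25*2 + 7/100*4 + 7/25*2 + 19/100*2 = 237/100 = 2.37

2.37 bits


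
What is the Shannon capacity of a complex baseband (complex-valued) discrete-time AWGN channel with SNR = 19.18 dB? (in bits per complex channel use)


SNR_linear = 10^(19.18/10) = 82.7942; C = log2(1 + SNR_linear) = log2(1 + 82.7942) = 6.3888

6.3888 bits/channel use


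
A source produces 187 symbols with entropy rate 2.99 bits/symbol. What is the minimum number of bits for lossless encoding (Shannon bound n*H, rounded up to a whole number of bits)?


Minimum bits >= n * H = 187 * 2.99 = 559.13, rounded up to a whole number of bits = 560

560 bits


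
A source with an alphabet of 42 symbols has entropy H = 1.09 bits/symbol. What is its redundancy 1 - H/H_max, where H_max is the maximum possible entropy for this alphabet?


H_max = log2(K) = log2(42) = 5.3923 bits/symbol. Redundancy = 1 - H/H_max = 1 - 1.09/5.3923 = 1 - 0.2021 = 0.7979

0.7979


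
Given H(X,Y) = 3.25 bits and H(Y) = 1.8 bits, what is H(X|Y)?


H(X|Y) = H(X,Y) - H(Y) = 3.25 - 1.8 = 1.45

1.45 bits


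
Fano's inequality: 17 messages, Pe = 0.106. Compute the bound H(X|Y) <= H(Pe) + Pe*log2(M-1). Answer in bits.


H(Pe) = -Pe*log2(Pe) - (1-Pe)*log2(1-Pe) = -0.106*log2(0.106) - 0.894*log2(0.894) = 0.343214 + 0.144518 = 0.4877. Pe*log2(M-1) = 0.106*log2(16) = 0.424000. Bound = H(Pe) + Pe*log2(M-1) = 0.343214 + 0.144518 + 0.424000 = 0.9117

0.9117 bits


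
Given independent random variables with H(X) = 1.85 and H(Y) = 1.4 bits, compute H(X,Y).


For independent variables, H(X,Y) = H(X) + H(Y) = 1.85 + 1.4 = 3.25

3.25 bits


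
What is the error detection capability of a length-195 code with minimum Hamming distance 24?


Detection capability = d_min - 1 = 24 - 1 = 23

23 errors


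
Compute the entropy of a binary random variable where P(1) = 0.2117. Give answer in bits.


H = -p*log2(p) - (1-p)*log2(1-p). -0.2117*log2(0.2117) = 0.474188; -0.7883*log2(0.7883) = 0.270531. H = 0.474188 + 0.270531 = 0.7447

0.7447 bits


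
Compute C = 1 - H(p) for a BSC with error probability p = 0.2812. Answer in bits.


H(p) = -p*log2(p) - (1-p)*log2(1-p) = -0.2812*log2(0.2812) - 0.7188*log2(0.7188) = 0.514689 + 0.342392 = 0.8571. C = 1 - H(p) = 1 - 0.8571 = 0.1429

0.1429 bits


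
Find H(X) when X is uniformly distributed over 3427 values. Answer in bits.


H = log2(n) = log2(3427) = 11.7427

11.7427 bits


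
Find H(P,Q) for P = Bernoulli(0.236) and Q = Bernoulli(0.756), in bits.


H(P,Q) = -p*log2(q) - (1-p)*log2(1-q). -0.236*log2(0.756) = 0.095236; -0.764*log2(0.244) = 1.554776. H(P,Q) = 0.095236 + 1.554776 = 1.65

1.65 bits


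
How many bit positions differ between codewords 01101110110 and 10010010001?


Count differing positions: ^ ^ ^ ^ ^ ^ . . ^ ^ ^ = 9 differences

9


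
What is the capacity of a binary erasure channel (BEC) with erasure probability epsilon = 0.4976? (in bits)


C = 1 - epsilon = 1 - 0.4976 = 0.5024

0.5024 bits


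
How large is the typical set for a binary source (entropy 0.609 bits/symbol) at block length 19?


log2|A_typical| = nH = 19 * 0.609 = 11.571, so |A_typical| ~ 2^11.571 = 3.042e+03

3.042e+03


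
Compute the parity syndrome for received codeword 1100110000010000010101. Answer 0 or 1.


Syndrome = XOR of all bits = 1 XOR 1 XOR 0 XOR 0 XOR 1 XOR 1 XOR 0 XOR 0 XOR 0 XOR 0 XOR 0 XOR 1 XOR 0 XOR 0 XOR 0 XOR 0 XOR 0 XOR 1 XOR 0 XOR 1 XOR 0 XOR 1 = 0

0


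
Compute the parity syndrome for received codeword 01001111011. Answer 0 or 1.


Syndrome = XOR of all bits = 0 XOR 1 XOR 0 XOR 0 XOR 1 XOR 1 XOR 1 XOR 1 XOR 0 XOR 1 XOR 1 = 1

1


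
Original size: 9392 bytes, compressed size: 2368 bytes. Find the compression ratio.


Ratio = original / compressed = 9392 / 2368 = 3.9662

3.9662


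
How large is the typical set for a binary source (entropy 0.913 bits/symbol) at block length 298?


log2|A_typical| = nH = 298 * 0.913 = 272.074, so |A_typical| ~ 2^272.074 = 7.988e+81

7.988e+81


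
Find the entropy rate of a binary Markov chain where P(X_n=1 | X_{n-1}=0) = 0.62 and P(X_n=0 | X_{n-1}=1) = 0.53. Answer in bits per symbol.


Stationary distribution: pi_0 = p10/(p01+p10) = 0.4609, pi_1 = 0.5391. Entropy rate H' = pi_0*H(p01) + pi_1*H(p10) = 0.4609*0.958 + 0.5391*0.9974 = 0.9793

0.9793 bits/symbol


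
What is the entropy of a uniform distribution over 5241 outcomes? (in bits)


H = log2(n) = log2(5241) = 12.3556

12.3556 bits


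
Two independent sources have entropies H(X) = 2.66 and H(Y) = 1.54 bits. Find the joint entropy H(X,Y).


For independent variables, H(X,Y) = H(X) + H(Y) = 2.66 + 1.54 = 4.2

4.2 bits


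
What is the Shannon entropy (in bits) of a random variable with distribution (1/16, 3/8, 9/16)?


H = -sum(p_i * log2(p_i)). Terms: -(1/16)*log2(1/16) = 0.250000; -(3/8)*log2(3/8) = 0.530639; -(9/16)*log2(9/16) = 0.466917. H = 0.250000 + 0.530639 + 0.466917 = 1.2476

1.2476 bits


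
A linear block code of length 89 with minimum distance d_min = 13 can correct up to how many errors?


Correction capability = floor((d-1)/2) = floor((13-1)/2) = 6

6 errors


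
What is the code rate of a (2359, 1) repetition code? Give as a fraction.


Rate = k/n = 1/2359

1/2359


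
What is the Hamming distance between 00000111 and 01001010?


Count differing positions: . ^ . . ^ ^ . ^ = 4 differences

4


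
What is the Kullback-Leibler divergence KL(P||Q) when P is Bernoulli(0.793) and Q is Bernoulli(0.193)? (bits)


KL = p*log2(p/q) + (1-p)*log2((1-p)/(1-q)) = 0.793*log2(0.793/0.193) + 0.207*log2(0.207/0.807) = 1.2104

1.2104 bits


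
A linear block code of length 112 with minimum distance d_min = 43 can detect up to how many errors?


Detection capability = d_min - 1 = 43 - 1 = 42

42 errors


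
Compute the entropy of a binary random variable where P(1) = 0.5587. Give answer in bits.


H = -p*log2(p) - (1-p)*log2(1-p). -0.5587*log2(0.5587) = 0.469227; -0.4413*log2(0.4413) = 0.520808. H = 0.469227 + 0.520808 = 0.99

0.99 bits


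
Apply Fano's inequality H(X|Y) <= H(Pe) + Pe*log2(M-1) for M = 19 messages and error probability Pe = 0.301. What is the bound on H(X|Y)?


H(Pe) = -Pe*log2(Pe) - (1-Pe)*log2(1-Pe) = -0.301*log2(0.301) - 0.699*log2(0.699) = 0.521382 + 0.361128 = 0.8825. Pe*log2(M-1) = 0.301*log2(18) = 1.255147. Bound = H(Pe) + Pe*log2(M-1) = 0.521382 + 0.361128 + 1.255147 = 2.1377

2.1377 bits


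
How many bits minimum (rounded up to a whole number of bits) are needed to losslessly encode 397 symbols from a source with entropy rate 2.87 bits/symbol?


Minimum bits >= n * H = 397 * 2.87 = 1139.39, rounded up to a whole number of bits = 1140

1140 bits


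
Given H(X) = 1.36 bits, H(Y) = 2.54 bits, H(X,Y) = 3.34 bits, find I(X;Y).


I(X;Y) = H(X) + H(Y) - H(X,Y) = 1.36 + 2.54 - 3.34 = 0.56

0.56 bits


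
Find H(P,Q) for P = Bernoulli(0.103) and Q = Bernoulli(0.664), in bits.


H(P,Q) = -p*log2(q) - (1-p)*log2(1-q). -0.103*log2(0.664) = 0.060847; -0.897*log2(0.336) = 1.411400. H(P,Q) = 0.060847 + 1.411400 = 1.4722

1.4722 bits


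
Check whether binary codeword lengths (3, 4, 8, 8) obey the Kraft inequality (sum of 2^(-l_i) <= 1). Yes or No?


Kraft sum = sum(2^(-l_i)) = 0.1953, need <= 1. Result: satisfied (a binary prefix-free code with these lengths exists)

Yes


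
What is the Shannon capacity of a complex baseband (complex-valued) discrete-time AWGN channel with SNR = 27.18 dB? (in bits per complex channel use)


SNR_linear = 10^(27.18/10) = 522.3962; C = log2(1 + SNR_linear) = log2(1 + 522.3962) = 9.0318

9.0318 bits/channel use


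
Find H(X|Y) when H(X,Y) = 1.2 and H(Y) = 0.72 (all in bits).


H(X|Y) = H(X,Y) - H(Y) = 1.2 - 0.72 = 0.48

0.48 bits


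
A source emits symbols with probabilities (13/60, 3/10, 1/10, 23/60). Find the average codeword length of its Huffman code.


Huffman construction (repeatedly merge the two least-probable nodes; each merge adds 1 bit to every symbol beneath it): 1/10 + 13/60 = 19/60; 3/10 + 19/60 = 37/60; 23/60 + 37/60 = 1. Resulting codeword lengths (in the order the probabilities were given): (3, 2, 3, 1). L_avg = sum(p_i * l_i) = 13/60*3 + 3/10*2 + 1/10*3 + 23/60*1 = 29/15 = 1.9333

1.9333 bits


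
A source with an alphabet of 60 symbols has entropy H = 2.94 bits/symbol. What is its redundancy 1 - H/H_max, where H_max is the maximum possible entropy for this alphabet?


H_max = log2(K) = log2(60) = 5.9069 bits/symbol. Redundancy = 1 - H/H_max = 1 - 2.94/5.9069 = 1 - 0.4977 = 0.5023

0.5023


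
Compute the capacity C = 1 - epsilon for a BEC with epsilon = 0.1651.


C = 1 - epsilon = 1 - 0.1651 = 0.8349

0.8349 bits


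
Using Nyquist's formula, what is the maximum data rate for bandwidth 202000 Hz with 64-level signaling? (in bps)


Rate = 2 * B * log2(M) = 2 * 202000 * 6.0 = 2424000.0

2424000.0 bps


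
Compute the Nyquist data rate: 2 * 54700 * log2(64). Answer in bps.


Rate = 2 * B * log2(M) = 2 * 54700 * 6.0 = 656400.0

656400.0 bps


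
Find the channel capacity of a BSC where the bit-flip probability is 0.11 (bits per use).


H(p) = -p*log2(p) - (1-p)*log2(1-p) = -0.11*log2(0.11) - 0.89*log2(0.89) = 0.350287 + 0.149629 = 0.4999. C = 1 - H(p) = 1 - 0.4999 = 0.5001

0.5001 bits


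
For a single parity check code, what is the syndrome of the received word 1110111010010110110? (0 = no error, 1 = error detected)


Syndrome = XOR of all bits = 1 XOR 1 XOR 1 XOR 0 XOR 1 XOR 1 XOR 1 XOR 0 XOR 1 XOR 0 XOR 0 XOR 1 XOR 0 XOR 1 XOR 1 XOR 0 XOR 1 XOR 1 XOR 0 = 0

0


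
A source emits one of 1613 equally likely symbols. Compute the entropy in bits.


H = log2(n) = log2(1613) = 10.6555

10.6555 bits


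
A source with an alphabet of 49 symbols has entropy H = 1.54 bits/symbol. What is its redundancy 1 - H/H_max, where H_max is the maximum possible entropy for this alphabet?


H_max = log2(K) = log2(49) = 5.6147 bits/symbol. Redundancy = 1 - H/H_max = 1 - 1.54/5.6147 = 1 - 0.2743 = 0.7257

0.7257


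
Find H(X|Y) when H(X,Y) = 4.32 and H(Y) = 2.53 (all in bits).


H(X|Y) = H(X,Y) - H(Y) = 4.32 - 2.53 = 1.79

1.79 bits


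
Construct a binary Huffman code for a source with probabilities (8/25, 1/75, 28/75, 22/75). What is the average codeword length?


Huffman construction (repeatedly merge the two least-probable nodes; each merge adds 1 bit to every symbol beneath it): 1/75 + 22/75 = 23/75; 23/75 + 8/25 = 47/75; 28/75 + 47/75 = 1. Resulting codeword lengths (in the order the probabilities were given): (2, 3, 1, 3). L_avg = sum(p_i * l_i) = 8/25*2 + 1/75*3 + 28/75*1 + 22/75*3 = 29/15 = 1.9333

1.9333 bits


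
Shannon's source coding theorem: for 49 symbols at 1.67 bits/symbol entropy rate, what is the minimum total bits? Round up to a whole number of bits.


Minimum bits >= n * H = 49 * 1.67 = 81.83, rounded up to a whole number of bits = 82

82 bits


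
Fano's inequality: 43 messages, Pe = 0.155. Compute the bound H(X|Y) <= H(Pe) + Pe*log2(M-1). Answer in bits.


H(Pe) = -Pe*log2(Pe) - (1-Pe)*log2(1-Pe) = -0.155*log2(0.155) - 0.845*log2(0.845) = 0.416897 + 0.205315 = 0.6222. Pe*log2(M-1) = 0.155*log2(42) = 0.835809. Bound = H(Pe) + Pe*log2(M-1) = 0.416897 + 0.205315 + 0.835809 = 1.458

1.458 bits


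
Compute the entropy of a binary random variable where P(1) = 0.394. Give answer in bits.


H = -p*log2(p) - (1-p)*log2(1-p). -0.394*log2(0.394) = 0.529431; -0.606*log2(0.606) = 0.437902. H = 0.529431 + 0.437902 = 0.9673

0.9673 bits


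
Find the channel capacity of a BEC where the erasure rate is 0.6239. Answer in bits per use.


C = 1 - epsilon = 1 - 0.6239 = 0.3761

0.3761 bits


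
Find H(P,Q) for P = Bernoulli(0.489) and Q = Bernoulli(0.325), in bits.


H(P,Q) = -p*log2(q) - (1-p)*log2(1-q). -0.489*log2(0.325) = 0.792908; -0.511*log2(0.675) = 0.289758. H(P,Q) = 0.792908 + 0.289758 = 1.0827

1.0827 bits


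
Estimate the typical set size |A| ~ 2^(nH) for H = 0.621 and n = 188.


log2|A_typical| = nH = 188 * 0.621 = 116.748, so |A_typical| ~ 2^116.748 = 1.395e+35

1.395e+35


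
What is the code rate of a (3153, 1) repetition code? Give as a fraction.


Rate = k/n = 1/3153

1/3153


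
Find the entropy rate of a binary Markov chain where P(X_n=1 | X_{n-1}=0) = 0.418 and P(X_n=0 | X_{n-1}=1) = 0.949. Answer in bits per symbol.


Stationary distribution: pi_0 = p10/(p01+p10) = 0.6942, pi_1 = 0.3058. Entropy rate H' = pi_0*H(p01) + pi_1*H(p10) = 0.6942*0.9805 + 0.3058*0.2906 = 0.7696

0.7696 bits/symbol


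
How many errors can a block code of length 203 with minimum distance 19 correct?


Correction capability = floor((d-1)/2) = floor((19-1)/2) = 9

9 errors


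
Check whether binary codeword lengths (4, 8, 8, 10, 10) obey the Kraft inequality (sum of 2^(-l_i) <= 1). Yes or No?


Kraft sum = sum(2^(-l_i)) = 0.0723, need <= 1. Result: satisfied (a binary prefix-free code with these lengths exists)

Yes


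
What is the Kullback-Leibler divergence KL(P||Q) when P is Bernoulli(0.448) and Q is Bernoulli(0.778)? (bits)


KL = p*log2(p/q) + (1-p)*log2((1-p)/(1-q)) = 0.448*log2(0.448/0.778) + 0.552*log2(0.552/0.222) = 0.3687

0.3687 bits


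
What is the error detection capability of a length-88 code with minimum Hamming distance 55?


Detection capability = d_min - 1 = 55 - 1 = 54

54 errors


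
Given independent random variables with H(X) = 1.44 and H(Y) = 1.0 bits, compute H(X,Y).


For independent variables, H(X,Y) = H(X) + H(Y) = 1.44 + 1.0 = 2.44

2.44 bits


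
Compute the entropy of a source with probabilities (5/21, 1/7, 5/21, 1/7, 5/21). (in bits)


H = -sum(p_i * log2(p_i)). Terms: -(5/21)*log2(5/21) = 0.492950; -(1/7)*log2(1/7) = 0.401051; -(5/21)*log2(5/21) = 0.492950; -(1/7)*log2(1/7) = 0.401051; -(5/21)*log2(5/21) = 0.492950. H = 0.492950 + 0.401051 + 0.492950 + 0.401051 + 0.492950 = 2.281

2.281 bits


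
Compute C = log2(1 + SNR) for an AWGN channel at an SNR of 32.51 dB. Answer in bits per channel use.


SNR_linear = 10^(32.51/10) = 1782.3788; C = log2(1 + SNR_linear) = log2(1 + 1782.3788) = 10.8004

10.8004 bits/channel use


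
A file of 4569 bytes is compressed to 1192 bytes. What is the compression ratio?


Ratio = original / compressed = 4569 / 1192 = 3.8331

3.8331


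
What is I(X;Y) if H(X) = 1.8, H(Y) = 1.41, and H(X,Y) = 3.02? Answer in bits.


I(X;Y) = H(X) + H(Y) - H(X,Y) = 1.8 + 1.41 - 3.02 = 0.19

0.19 bits


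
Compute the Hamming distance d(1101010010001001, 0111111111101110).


Count differing positions: ^ . ^ . ^ . ^ ^ . ^ ^ . . ^ ^ ^ = 10 differences

10


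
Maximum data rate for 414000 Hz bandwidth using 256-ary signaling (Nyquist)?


Rate = 2 * B * log2(M) = 2 * 414000 * 8.0 = 6624000.0

6624000.0 bps


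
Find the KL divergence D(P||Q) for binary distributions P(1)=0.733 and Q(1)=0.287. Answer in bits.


KL = p*log2(p/q) + (1-p)*log2((1-p)/(1-q)) = 0.733*log2(0.733/0.287) + 0.267*log2(0.267/0.713) = 0.6132

0.6132 bits


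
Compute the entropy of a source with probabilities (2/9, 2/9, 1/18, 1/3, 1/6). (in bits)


H = -sum(p_i * log2(p_i)). Terms: -(2/9)*log2(2/9) = 0.482206; -(2/9)*log2(2/9) = 0.482206; -(1/18)*log2(1/18) = 0.231663; -(1/3)*log2(1/3) = 0.528321; -(1/6)*log2(1/6) = 0.430827. H = 0.482206 + 0.482206 + 0.231663 + 0.528321 + 0.430827 = 2.1552

2.1552 bits


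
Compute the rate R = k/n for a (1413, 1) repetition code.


Rate = k/n = 1/1413

1/1413


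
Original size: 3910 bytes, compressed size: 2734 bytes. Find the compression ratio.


Ratio = original / compressed = 3910 / 2734 = 1.4301

1.4301


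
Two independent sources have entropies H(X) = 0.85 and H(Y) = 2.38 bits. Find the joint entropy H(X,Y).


For independent variables, H(X,Y) = H(X) + H(Y) = 0.85 + 2.38 = 3.23

3.23 bits


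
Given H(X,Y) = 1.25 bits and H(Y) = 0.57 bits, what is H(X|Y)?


H(X|Y) = H(X,Y) - H(Y) = 1.25 - 0.57 = 0.68

0.68 bits


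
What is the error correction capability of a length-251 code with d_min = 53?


Correction capability = floor((d-1)/2) = floor((53-1)/2) = 26

26 errors


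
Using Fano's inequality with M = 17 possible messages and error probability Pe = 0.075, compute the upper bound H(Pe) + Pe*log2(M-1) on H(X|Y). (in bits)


H(Pe) = -Pe*log2(Pe) - (1-Pe)*log2(1-Pe) = -0.075*log2(0.075) - 0.925*log2(0.925) = 0.280272 + 0.104039 = 0.3843. Pe*log2(M-1) = 0.075*log2(16) = 0.300000. Bound = H(Pe) + Pe*log2(M-1) = 0.280272 + 0.104039 + 0.300000 = 0.6843

0.6843 bits


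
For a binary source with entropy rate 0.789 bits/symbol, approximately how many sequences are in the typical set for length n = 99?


log2|A_typical| = nH = 99 * 0.789 = 78.111, so |A_typical| ~ 2^78.111 = 3.264e+23

3.264e+23


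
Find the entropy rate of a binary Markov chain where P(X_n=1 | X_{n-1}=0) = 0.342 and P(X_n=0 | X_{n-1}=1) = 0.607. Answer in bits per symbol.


Stationary distribution: pi_0 = p10/(p01+p10) = 0.6396, pi_1 = 0.3604. Entropy rate H' = pi_0*H(p01) + pi_1*H(p10) = 0.6396*0.9267 + 0.3604*0.9667 = 0.9411

0.9411 bits/symbol


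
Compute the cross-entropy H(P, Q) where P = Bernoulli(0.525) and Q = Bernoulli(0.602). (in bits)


H(P,Q) = -p*log2(q) - (1-p)*log2(1-q). -0.525*log2(0.602) = 0.384386; -0.475*log2(0.398) = 0.631351. H(P,Q) = 0.384386 + 0.631351 = 1.0157

1.0157 bits


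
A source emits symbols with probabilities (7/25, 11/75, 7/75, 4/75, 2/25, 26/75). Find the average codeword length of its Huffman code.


Huffman construction (repeatedly merge the two least-probable nodes; each merge adds 1 bit to every symbol beneath it): 4/75 + 2/25 = 2/15; 7/75 + 2/15 = 17/75; 11/75 + 17/75 = 28/75; 7/25 + 26/75 = 47/75; 28/75 + 47/75 = 1. Resulting codeword lengths (in the order the probabilities were given): (2, 2, 3, 4, 4, 2). L_avg = sum(p_i * l_i) = 7/25*2 + 11/75*2 + 7/75*3 + 4/75*4 + 2/25*4 + 26/75*2 = 59/25 = 2.36

2.36 bits


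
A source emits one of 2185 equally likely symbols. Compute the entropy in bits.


H = log2(n) = log2(2185) = 11.0934

11.0934 bits


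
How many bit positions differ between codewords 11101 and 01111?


Count differing positions: ^ . . ^ . = 2 differences

2


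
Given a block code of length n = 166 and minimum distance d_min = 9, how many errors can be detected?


Detection capability = d_min - 1 = 9 - 1 = 8

8 errors


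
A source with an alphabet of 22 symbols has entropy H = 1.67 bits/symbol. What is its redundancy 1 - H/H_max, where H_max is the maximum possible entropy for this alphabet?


H_max = log2(K) = log2(22) = 4.4594 bits/symbol. Redundancy = 1 - H/H_max = 1 - 1.67/4.4594 = 1 - 0.3745 = 0.6255

0.6255


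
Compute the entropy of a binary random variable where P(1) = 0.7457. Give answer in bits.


H = -p*log2(p) - (1-p)*log2(1-p). -0.7457*log2(0.7457) = 0.315679; -0.2543*log2(0.2543) = 0.502343. H = 0.315679 + 0.502343 = 0.818

0.818 bits


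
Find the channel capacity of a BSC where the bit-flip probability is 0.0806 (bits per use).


H(p) = -p*log2(p) - (1-p)*log2(1-p) = -0.0806*log2(0.0806) - 0.9194*log2(0.9194) = 0.292826 + 0.111464 = 0.4043. C = 1 - H(p) = 1 - 0.4043 = 0.5957

0.5957 bits


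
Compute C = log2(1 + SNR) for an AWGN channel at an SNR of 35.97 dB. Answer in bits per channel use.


SNR_linear = 10^(35.97/10) = 3953.6662; C = log2(1 + SNR_linear) = log2(1 + 3953.6662) = 11.9493

11.9493 bits/channel use


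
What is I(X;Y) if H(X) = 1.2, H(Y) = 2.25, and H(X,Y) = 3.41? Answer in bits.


I(X;Y) = H(X) + H(Y) - H(X,Y) = 1.2 + 2.25 - 3.41 = 0.04

0.04 bits


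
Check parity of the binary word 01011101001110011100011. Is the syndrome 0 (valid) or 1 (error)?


Syndrome = XOR of all bits = 0 XOR 1 XOR 0 XOR 1 XOR 1 XOR 1 XOR 0 XOR 1 XOR 0 XOR 0 XOR 1 XOR 1 XOR 1 XOR 0 XOR 0 XOR 1 XOR 1 XOR 1 XOR 0 XOR 0 XOR 0 XOR 1 XOR 1 = 1

1


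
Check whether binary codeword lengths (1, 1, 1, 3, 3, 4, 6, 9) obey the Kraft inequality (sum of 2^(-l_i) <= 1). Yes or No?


Kraft sum = sum(2^(-l_i)) = 1.8301, need <= 1. Result: violated (a binary prefix-free code with these lengths cannot exist)

No


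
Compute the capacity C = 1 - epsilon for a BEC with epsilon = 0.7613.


C = 1 - epsilon = 1 - 0.7613 = 0.2387

0.2387 bits


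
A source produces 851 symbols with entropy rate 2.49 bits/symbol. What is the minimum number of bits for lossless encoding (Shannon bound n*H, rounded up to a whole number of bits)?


Minimum bits >= n * H = 851 * 2.49 = 2118.99, rounded up to a whole number of bits = 2119

2119 bits


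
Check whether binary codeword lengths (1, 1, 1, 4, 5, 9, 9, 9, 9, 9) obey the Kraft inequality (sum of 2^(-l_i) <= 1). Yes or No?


Kraft sum = sum(2^(-l_i)) = 1.6035, need <= 1. Result: violated (a binary prefix-free code with these lengths cannot exist)

No


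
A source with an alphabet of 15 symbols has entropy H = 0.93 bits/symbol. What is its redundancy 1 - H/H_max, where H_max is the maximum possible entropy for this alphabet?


H_max = log2(K) = log2(15) = 3.9069 bits/symbol. Redundancy = 1 - H/H_max = 1 - 0.93/3.9069 = 1 - 0.238 = 0.762

0.762


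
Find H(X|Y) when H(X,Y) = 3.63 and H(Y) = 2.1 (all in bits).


H(X|Y) = H(X,Y) - H(Y) = 3.63 - 2.1 = 1.53

1.53 bits


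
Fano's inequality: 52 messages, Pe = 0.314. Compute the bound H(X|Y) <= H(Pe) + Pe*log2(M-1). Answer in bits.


H(Pe) = -Pe*log2(Pe) - (1-Pe)*log2(1-Pe) = -0.314*log2(0.314) - 0.686*log2(0.686) = 0.524745 + 0.372992 = 0.8977. Pe*log2(M-1) = 0.314*log2(51) = 1.781142. Bound = H(Pe) + Pe*log2(M-1) = 0.524745 + 0.372992 + 1.781142 = 2.6789

2.6789 bits


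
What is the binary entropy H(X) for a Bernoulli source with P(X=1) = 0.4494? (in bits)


H = -p*log2(p) - (1-p)*log2(1-p). -0.4494*log2(0.4494) = 0.518575; -0.5506*log2(0.5506) = 0.474024. H = 0.518575 + 0.474024 = 0.9926

0.9926 bits


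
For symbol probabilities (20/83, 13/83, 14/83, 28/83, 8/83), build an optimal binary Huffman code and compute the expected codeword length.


Huffman construction (repeatedly merge the two least-probable nodes; each merge adds 1 bit to every symbol beneath it): 8/83 + 13/83 = 21/83; 14/83 + 20/83 = 34/83; 21/83 + 28/83 = 49/83; 34/83 + 49/83 = 1. Resulting codeword lengths (in the order the probabilities were given): (2, 3, 2, 2, 3). L_avg = sum(p_i * l_i) = 20/83*2 + 13/83*3 + 14/83*2 + 28/83*2 + 8/83*3 = 187/83 = 2.253

2.253 bits
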